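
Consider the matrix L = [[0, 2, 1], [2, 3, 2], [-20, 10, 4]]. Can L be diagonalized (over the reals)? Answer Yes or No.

No

Characteristic polynomial: p(s) = s^3 - 7s^2 + 8s + 16 = (s - 4)^2(s + 1).
s = 4 has algebraic multiplicity 2; rank(L − 4I) = 2, so geometric multiplicity = 1.
Geometric multiplicity < algebraic multiplicity, so L is not diagonalizable.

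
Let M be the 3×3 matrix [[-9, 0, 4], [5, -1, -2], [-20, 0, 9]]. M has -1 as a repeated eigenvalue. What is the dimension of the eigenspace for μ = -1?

M + 1I = [[-8, 0, 4], [5, 0, -2], [-20, 0, 10]].
This matrix has rank 2, so its null space has dimension 3 − 2 = 1.

1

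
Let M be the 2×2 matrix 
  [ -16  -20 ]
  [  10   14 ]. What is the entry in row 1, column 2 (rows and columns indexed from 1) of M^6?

Characteristic polynomial: μ^2 + 2μ - 24 = (μ - 4)(μ + 6), so the eigenvalues are -6, 4.
μ=-6: eigenvector (2, -1).
μ=4: eigenvector (1, -1).
P = [[2, 1], [-1, -1]], D = diag(-6, 4), P⁻¹ = [[1, 1], [-1, -2]].
M⁶ = P·diag(46656, 4096)·P⁻¹ = [[89216, 85120], [-42560, -38464]].
The requested entry is 85120.

85120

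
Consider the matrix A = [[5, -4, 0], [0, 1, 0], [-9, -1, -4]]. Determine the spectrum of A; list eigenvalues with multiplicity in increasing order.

-4, 1, 5

Characteristic polynomial: p(t) = t^3 - 2t^2 - 19t + 20 = (t - 5)(t - 1)(t + 4).
Roots (with multiplicity): -4, 1, 5.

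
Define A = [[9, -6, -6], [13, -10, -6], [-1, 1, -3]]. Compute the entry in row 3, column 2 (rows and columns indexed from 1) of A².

Characteristic polynomial: λ^3 + 4λ^2 - 9λ - 36 = (λ - 3)(λ + 3)(λ + 4), so the eigenvalues are -4, -3, 3.
λ=-3: eigenvector (-1, -1, -1).
λ=-4: eigenvector (0, 1, -1).
λ=3: eigenvector (1, 1, 0).
P = [[-1, 0, 1], [-1, 1, 1], [-1, -1, 0]], D = diag(-3, -4, 3), P⁻¹ = [[1, -1, -1], [-1, 1, 0], [2, -1, -1]].
A² = P·diag(9, 16, 9)·P⁻¹ = [[9, 0, 0], [-7, 16, 0], [7, -7, 9]].
The requested entry is -7.

-7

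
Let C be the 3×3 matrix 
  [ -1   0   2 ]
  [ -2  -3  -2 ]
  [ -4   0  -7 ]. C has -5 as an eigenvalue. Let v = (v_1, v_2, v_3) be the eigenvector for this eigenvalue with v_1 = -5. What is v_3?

C + 5I = [[4, 0, 2], [-2, 2, -2], [-4, 0, -2]].
Solving (C + 5I)v = 0 gives the eigenspace spanned by (-5, 5, 10).
With v_1 = -5, v = (-5, 5, 10), so v_3 = 10.

10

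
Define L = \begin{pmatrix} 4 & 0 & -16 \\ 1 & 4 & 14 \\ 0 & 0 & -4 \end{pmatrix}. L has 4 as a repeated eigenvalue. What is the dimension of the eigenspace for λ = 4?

L − 4I = [[0, 0, -16], [1, 0, 14], [0, 0, -8]].
This matrix has rank 2, so its null space has dimension 3 − 2 = 1.

1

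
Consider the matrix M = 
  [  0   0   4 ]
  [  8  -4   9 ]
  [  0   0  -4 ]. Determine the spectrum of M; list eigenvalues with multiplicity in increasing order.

-4, -4, 0

Characteristic polynomial: p(t) = t^3 + 8t^2 + 16t = t(t + 4)^2.
Roots (with multiplicity): -4, -4, 0.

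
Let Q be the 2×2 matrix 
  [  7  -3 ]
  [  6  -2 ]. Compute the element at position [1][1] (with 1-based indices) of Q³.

127

Characteristic polynomial: t^2 - 5t + 4 = (t - 4)(t - 1), so the eigenvalues are 1, 4.
t=1: eigenvector (-1, -2).
t=4: eigenvector (1, 1).
P = [[-1, 1], [-2, 1]], D = diag(1, 4), P⁻¹ = [[1, -1], [2, -1]].
Q³ = P·diag(1, 64)·P⁻¹ = [[127, -63], [126, -62]].
The requested entry is 127.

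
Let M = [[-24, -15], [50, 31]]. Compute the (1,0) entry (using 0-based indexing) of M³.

Characteristic polynomial: s^2 - 7s + 6 = (s - 6)(s - 1), so the eigenvalues are 1, 6.
s=6: eigenvector (1, -2).
s=1: eigenvector (3, -5).
P = [[1, 3], [-2, -5]], D = diag(6, 1), P⁻¹ = [[-5, -3], [2, 1]].
M³ = P·diag(216, 1)·P⁻¹ = [[-1074, -645], [2150, 1291]].
The requested entry is 2150.

2150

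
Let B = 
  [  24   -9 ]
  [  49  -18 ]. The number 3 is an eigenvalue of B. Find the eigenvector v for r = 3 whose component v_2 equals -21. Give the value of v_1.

-9

B − 3I = [[21, -9], [49, -21]].
Solving (B − 3I)v = 0 gives the eigenspace spanned by (-9, -21).
With v_2 = -21, v = (-9, -21), so v_1 = -9.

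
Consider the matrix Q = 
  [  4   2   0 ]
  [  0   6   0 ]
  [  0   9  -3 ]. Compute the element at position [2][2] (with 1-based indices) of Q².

36

Characteristic polynomial: μ^3 - 7μ^2 - 6μ + 72 = (μ - 6)(μ - 4)(μ + 3), so the eigenvalues are -3, 4, 6.
μ=6: eigenvector (1, 1, 1).
μ=4: eigenvector (1, 0, 0).
μ=-3: eigenvector (0, 0, 1).
P = [[1, 1, 0], [1, 0, 0], [1, 0, 1]], D = diag(6, 4, -3), P⁻¹ = [[0, 1, 0], [1, -1, 0], [0, -1, 1]].
Q² = P·diag(36, 16, 9)·P⁻¹ = [[16, 20, 0], [0, 36, 0], [0, 27, 9]].
The requested entry is 36.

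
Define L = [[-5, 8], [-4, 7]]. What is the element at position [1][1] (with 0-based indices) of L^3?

Characteristic polynomial: λ^2 - 2λ - 3 = (λ - 3)(λ + 1), so the eigenvalues are -1, 3.
λ=-1: eigenvector (2, 1).
λ=3: eigenvector (1, 1).
P = [[2, 1], [1, 1]], D = diag(-1, 3), P⁻¹ = [[1, -1], [-1, 2]].
L³ = P·diag(-1, 27)·P⁻¹ = [[-29, 56], [-28, 55]].
The requested entry is 55.

55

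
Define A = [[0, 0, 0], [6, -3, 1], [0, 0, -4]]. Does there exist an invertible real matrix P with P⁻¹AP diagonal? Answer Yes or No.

Characteristic polynomial: p(r) = r^3 + 7r^2 + 12r = r(r + 3)(r + 4).
All 3 eigenvalues are distinct, so A is diagonalizable.

Yes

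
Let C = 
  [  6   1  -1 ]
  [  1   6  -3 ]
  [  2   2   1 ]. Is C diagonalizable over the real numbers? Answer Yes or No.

Characteristic polynomial: p(λ) = λ^3 - 13λ^2 + 55λ - 75 = (λ - 5)^2(λ - 3).
λ = 5 has algebraic multiplicity 2; rank(C − 5I) = 2, so geometric multiplicity = 1.
Geometric multiplicity < algebraic multiplicity, so C is not diagonalizable.

No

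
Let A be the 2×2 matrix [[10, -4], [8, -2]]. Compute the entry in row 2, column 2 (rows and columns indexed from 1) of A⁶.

-46528

Characteristic polynomial: μ^2 - 8μ + 12 = (μ - 6)(μ - 2), so the eigenvalues are 2, 6.
μ=2: eigenvector (1, 2).
μ=6: eigenvector (-1, -1).
P = [[1, -1], [2, -1]], D = diag(2, 6), P⁻¹ = [[-1, 1], [-2, 1]].
A⁶ = P·diag(64, 46656)·P⁻¹ = [[93248, -46592], [93184, -46528]].
The requested entry is -46528.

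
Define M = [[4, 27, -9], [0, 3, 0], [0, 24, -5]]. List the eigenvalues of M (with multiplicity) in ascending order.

Characteristic polynomial: p(μ) = μ^3 - 2μ^2 - 23μ + 60 = (μ - 4)(μ - 3)(μ + 5).
Roots (with multiplicity): -5, 3, 4.

-5, 3, 4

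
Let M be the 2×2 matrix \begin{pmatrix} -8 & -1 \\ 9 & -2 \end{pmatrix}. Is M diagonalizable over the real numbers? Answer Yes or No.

Characteristic polynomial: p(r) = r^2 + 10r + 25 = (r + 5)^2.
r = -5 has algebraic multiplicity 2; rank(M + 5I) = 1, so geometric multiplicity = 1.
Geometric multiplicity < algebraic multiplicity, so M is not diagonalizable.

No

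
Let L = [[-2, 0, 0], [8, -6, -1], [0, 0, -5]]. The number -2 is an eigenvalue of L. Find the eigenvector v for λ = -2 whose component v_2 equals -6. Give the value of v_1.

-3

L + 2I = [[0, 0, 0], [8, -4, -1], [0, 0, -3]].
Solving (L + 2I)v = 0 gives the eigenspace spanned by (-3, -6, 0).
With v_2 = -6, v = (-3, -6, 0), so v_1 = -3.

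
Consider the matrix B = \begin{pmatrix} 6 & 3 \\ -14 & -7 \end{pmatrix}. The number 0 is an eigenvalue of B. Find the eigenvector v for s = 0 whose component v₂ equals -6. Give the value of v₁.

B = [[6, 3], [-14, -7]].
Solving (B)v = 0 gives the eigenspace spanned by (3, -6).
With v₂ = -6, v = (3, -6), so v₁ = 3.

3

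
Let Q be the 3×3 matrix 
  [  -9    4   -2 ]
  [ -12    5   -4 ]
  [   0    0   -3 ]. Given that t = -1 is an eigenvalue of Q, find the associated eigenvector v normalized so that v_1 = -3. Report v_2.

Q + 1I = [[-8, 4, -2], [-12, 6, -4], [0, 0, -2]].
Solving (Q + 1I)v = 0 gives the eigenspace spanned by (-3, -6, 0).
With v_1 = -3, v = (-3, -6, 0), so v_2 = -6.

-6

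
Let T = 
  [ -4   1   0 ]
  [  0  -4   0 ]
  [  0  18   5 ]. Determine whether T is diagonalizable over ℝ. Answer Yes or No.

Characteristic polynomial: p(s) = s^3 + 3s^2 - 24s - 80 = (s - 5)(s + 4)^2.
s = -4 has algebraic multiplicity 2; rank(T + 4I) = 2, so geometric multiplicity = 1.
Geometric multiplicity < algebraic multiplicity, so T is not diagonalizable.

No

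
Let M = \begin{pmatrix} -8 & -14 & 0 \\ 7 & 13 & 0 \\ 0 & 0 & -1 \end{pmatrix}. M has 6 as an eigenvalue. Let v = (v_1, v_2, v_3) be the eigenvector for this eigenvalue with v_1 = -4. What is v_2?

4

M − 6I = [[-14, -14, 0], [7, 7, 0], [0, 0, -7]].
Solving (M − 6I)v = 0 gives the eigenspace spanned by (-4, 4, 0).
With v_1 = -4, v = (-4, 4, 0), so v_2 = 4.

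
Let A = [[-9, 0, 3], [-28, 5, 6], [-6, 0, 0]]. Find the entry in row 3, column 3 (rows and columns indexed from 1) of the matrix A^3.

Characteristic polynomial: r^3 + 4r^2 - 27r - 90 = (r - 5)(r + 3)(r + 6), so the eigenvalues are -6, -3, 5.
r=-6: eigenvector (1, 2, 1).
r=5: eigenvector (0, 1, 0).
r=-3: eigenvector (1, 2, 2).
P = [[1, 0, 1], [2, 1, 2], [1, 0, 2]], D = diag(-6, 5, -3), P⁻¹ = [[2, 0, -1], [-2, 1, 0], [-1, 0, 1]].
A³ = P·diag(-216, 125, -27)·P⁻¹ = [[-405, 0, 189], [-1060, 125, 378], [-378, 0, 162]].
The requested entry is 162.

162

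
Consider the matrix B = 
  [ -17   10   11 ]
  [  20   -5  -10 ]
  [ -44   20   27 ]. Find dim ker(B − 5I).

B − 5I = [[-22, 10, 11], [20, -10, -10], [-44, 20, 22]].
This matrix has rank 2, so its null space has dimension 3 − 2 = 1.

1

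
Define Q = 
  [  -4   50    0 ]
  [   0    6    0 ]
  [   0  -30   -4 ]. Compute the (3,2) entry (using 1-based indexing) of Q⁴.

-3120

Characteristic polynomial: r^3 + 2r^2 - 32r - 96 = (r - 6)(r + 4)^2, so the eigenvalues are -4, -4, 6.
r=-4: eigenvector (-5, 0, 3).
r=6: eigenvector (5, 1, -3).
r=-4: eigenvector (-2, 0, 1).
P = [[-5, 5, -2], [0, 1, 0], [3, -3, 1]], D = diag(-4, 6, -4), P⁻¹ = [[1, 1, 2], [0, 1, 0], [-3, 0, -5]].
Q⁴ = P·diag(256, 1296, 256)·P⁻¹ = [[256, 5200, 0], [0, 1296, 0], [0, -3120, 256]].
The requested entry is -3120.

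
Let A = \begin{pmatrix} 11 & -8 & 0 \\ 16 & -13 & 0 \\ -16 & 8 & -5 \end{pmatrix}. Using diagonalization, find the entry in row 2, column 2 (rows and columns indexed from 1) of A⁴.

Characteristic polynomial: s^3 + 7s^2 - 5s - 75 = (s - 3)(s + 5)^2, so the eigenvalues are -5, -5, 3.
s=-5: eigenvector (1, 2, 0).
s=3: eigenvector (-1, -1, 1).
s=-5: eigenvector (-1, -2, 1).
P = [[1, -1, -1], [2, -1, -2], [0, 1, 1]], D = diag(-5, 3, -5), P⁻¹ = [[1, 0, 1], [-2, 1, 0], [2, -1, 1]].
A⁴ = P·diag(625, 81, 625)·P⁻¹ = [[-463, 544, 0], [-1088, 1169, 0], [1088, -544, 625]].
The requested entry is 1169.

1169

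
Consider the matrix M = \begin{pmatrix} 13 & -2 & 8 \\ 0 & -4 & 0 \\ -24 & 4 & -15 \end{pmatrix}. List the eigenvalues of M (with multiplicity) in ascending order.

-4, -3, 1

Characteristic polynomial: p(r) = r^3 + 6r^2 + 5r - 12 = (r - 1)(r + 3)(r + 4).
Roots (with multiplicity): -4, -3, 1.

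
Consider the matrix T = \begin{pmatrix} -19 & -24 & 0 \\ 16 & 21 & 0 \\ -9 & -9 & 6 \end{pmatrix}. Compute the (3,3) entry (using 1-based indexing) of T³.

216

Characteristic polynomial: s^3 - 8s^2 - 3s + 90 = (s - 6)(s - 5)(s + 3), so the eigenvalues are -3, 5, 6.
s=-3: eigenvector (3, -2, 1).
s=5: eigenvector (-1, 1, 0).
s=6: eigenvector (0, 0, 1).
P = [[3, -1, 0], [-2, 1, 0], [1, 0, 1]], D = diag(-3, 5, 6), P⁻¹ = [[1, 1, 0], [2, 3, 0], [-1, -1, 1]].
T³ = P·diag(-27, 125, 216)·P⁻¹ = [[-331, -456, 0], [304, 429, 0], [-243, -243, 216]].
The requested entry is 216.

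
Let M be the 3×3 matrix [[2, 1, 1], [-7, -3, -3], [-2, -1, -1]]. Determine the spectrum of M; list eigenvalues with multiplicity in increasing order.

Characteristic polynomial: p(μ) = μ^3 + 2μ^2 + μ = μ(μ + 1)^2.
Roots (with multiplicity): -1, -1, 0.

-1, -1, 0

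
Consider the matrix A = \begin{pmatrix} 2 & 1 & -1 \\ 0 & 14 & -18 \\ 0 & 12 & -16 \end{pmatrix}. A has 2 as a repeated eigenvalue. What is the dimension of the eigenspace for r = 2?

1

A − 2I = [[0, 1, -1], [0, 12, -18], [0, 12, -18]].
This matrix has rank 2, so its null space has dimension 3 − 2 = 1.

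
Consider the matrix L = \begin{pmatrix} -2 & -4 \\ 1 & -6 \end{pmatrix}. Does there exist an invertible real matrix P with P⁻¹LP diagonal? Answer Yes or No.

No

Characteristic polynomial: p(r) = r^2 + 8r + 16 = (r + 4)^2.
r = -4 has algebraic multiplicity 2; rank(L + 4I) = 1, so geometric multiplicity = 1.
Geometric multiplicity < algebraic multiplicity, so L is not diagonalizable.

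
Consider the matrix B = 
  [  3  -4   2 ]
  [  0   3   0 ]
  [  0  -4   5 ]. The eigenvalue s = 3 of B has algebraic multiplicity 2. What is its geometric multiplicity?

2

B − 3I = [[0, -4, 2], [0, 0, 0], [0, -4, 2]].
This matrix has rank 1, so its null space has dimension 3 − 1 = 2.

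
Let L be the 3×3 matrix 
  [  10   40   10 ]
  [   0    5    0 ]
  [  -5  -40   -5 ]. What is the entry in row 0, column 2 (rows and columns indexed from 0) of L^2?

Characteristic polynomial: s^3 - 10s^2 + 25s = s(s - 5)^2, so the eigenvalues are 0, 5, 5.
s=5: eigenvector (2, 0, -1).
s=5: eigenvector (0, 1, -4).
s=0: eigenvector (1, 0, -1).
P = [[2, 0, 1], [0, 1, 0], [-1, -4, -1]], D = diag(5, 5, 0), P⁻¹ = [[1, 4, 1], [0, 1, 0], [-1, -8, -2]].
L² = P·diag(25, 25, 0)·P⁻¹ = [[50, 200, 50], [0, 25, 0], [-25, -200, -25]].
The requested entry is 50.

50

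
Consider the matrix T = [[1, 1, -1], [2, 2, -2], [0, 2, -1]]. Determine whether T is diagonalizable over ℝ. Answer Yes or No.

No

Characteristic polynomial: p(λ) = λ^3 - 2λ^2 + λ = λ(λ - 1)^2.
λ = 1 has algebraic multiplicity 2; rank(T − 1I) = 2, so geometric multiplicity = 1.
Geometric multiplicity < algebraic multiplicity, so T is not diagonalizable.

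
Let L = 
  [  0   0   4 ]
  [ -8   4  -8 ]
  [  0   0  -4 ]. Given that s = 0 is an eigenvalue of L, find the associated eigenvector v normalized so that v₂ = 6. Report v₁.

L = [[0, 0, 4], [-8, 4, -8], [0, 0, -4]].
Solving (L)v = 0 gives the eigenspace spanned by (3, 6, 0).
With v₂ = 6, v = (3, 6, 0), so v₁ = 3.

3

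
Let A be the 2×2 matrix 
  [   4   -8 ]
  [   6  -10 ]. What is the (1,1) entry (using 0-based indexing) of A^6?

Characteristic polynomial: λ^2 + 6λ + 8 = (λ + 2)(λ + 4), so the eigenvalues are -4, -2.
λ=-2: eigenvector (4, 3).
λ=-4: eigenvector (1, 1).
P = [[4, 1], [3, 1]], D = diag(-2, -4), P⁻¹ = [[1, -1], [-3, 4]].
A⁶ = P·diag(64, 4096)·P⁻¹ = [[-12032, 16128], [-12096, 16192]].
The requested entry is 16192.

16192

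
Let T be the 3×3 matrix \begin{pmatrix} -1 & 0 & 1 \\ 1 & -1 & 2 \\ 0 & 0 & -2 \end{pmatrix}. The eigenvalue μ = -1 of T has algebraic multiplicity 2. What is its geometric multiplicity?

1

T + 1I = [[0, 0, 1], [1, 0, 2], [0, 0, -1]].
This matrix has rank 2, so its null space has dimension 3 − 2 = 1.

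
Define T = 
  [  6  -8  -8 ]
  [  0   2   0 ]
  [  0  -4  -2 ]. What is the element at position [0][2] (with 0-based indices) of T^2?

Characteristic polynomial: r^3 - 6r^2 - 4r + 24 = (r - 6)(r - 2)(r + 2), so the eigenvalues are -2, 2, 6.
r=-2: eigenvector (1, 0, 1).
r=2: eigenvector (0, 1, -1).
r=6: eigenvector (1, 0, 0).
P = [[1, 0, 1], [0, 1, 0], [1, -1, 0]], D = diag(-2, 2, 6), P⁻¹ = [[0, 1, 1], [0, 1, 0], [1, -1, -1]].
T² = P·diag(4, 4, 36)·P⁻¹ = [[36, -32, -32], [0, 4, 0], [0, 0, 4]].
The requested entry is -32.

-32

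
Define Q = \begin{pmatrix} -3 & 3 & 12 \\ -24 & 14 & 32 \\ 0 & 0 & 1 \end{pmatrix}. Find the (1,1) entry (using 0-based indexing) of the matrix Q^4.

6664

Characteristic polynomial: t^3 - 12t^2 + 41t - 30 = (t - 6)(t - 5)(t - 1), so the eigenvalues are 1, 5, 6.
t=5: eigenvector (3, 8, 0).
t=1: eigenvector (-3, -8, 1).
t=6: eigenvector (1, 3, 0).
P = [[3, -3, 1], [8, -8, 3], [0, 1, 0]], D = diag(5, 1, 6), P⁻¹ = [[3, -1, 1], [0, 0, 1], [-8, 3, 0]].
Q⁴ = P·diag(625, 1, 1296)·P⁻¹ = [[-4743, 2013, 1872], [-16104, 6664, 4992], [0, 0, 1]].
The requested entry is 6664.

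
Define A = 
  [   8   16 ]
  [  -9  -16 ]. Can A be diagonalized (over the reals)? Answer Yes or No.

No

Characteristic polynomial: p(s) = s^2 + 8s + 16 = (s + 4)^2.
s = -4 has algebraic multiplicity 2; rank(A + 4I) = 1, so geometric multiplicity = 1.
Geometric multiplicity < algebraic multiplicity, so A is not diagonalizable.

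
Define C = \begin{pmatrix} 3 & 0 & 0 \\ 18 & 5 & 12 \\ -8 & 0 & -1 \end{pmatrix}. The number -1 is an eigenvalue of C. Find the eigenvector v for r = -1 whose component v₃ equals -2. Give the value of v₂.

4

C + 1I = [[4, 0, 0], [18, 6, 12], [-8, 0, 0]].
Solving (C + 1I)v = 0 gives the eigenspace spanned by (0, 4, -2).
With v₃ = -2, v = (0, 4, -2), so v₂ = 4.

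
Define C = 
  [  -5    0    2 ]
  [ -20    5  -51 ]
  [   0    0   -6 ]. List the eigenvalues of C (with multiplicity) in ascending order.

Characteristic polynomial: p(t) = t^3 + 6t^2 - 25t - 150 = (t - 5)(t + 5)(t + 6).
Roots (with multiplicity): -6, -5, 5.

-6, -5, 5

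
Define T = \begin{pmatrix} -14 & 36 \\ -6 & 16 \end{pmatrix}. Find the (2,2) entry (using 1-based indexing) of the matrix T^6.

12160

Characteristic polynomial: λ^2 - 2λ - 8 = (λ - 4)(λ + 2), so the eigenvalues are -2, 4.
λ=4: eigenvector (-2, -1).
λ=-2: eigenvector (3, 1).
P = [[-2, 3], [-1, 1]], D = diag(4, -2), P⁻¹ = [[1, -3], [1, -2]].
T⁶ = P·diag(4096, 64)·P⁻¹ = [[-8000, 24192], [-4032, 12160]].
The requested entry is 12160.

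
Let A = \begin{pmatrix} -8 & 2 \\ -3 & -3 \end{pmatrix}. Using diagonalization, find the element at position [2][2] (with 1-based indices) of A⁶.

Characteristic polynomial: t^2 + 11t + 30 = (t + 5)(t + 6), so the eigenvalues are -6, -5.
t=-5: eigenvector (2, 3).
t=-6: eigenvector (1, 1).
P = [[2, 1], [3, 1]], D = diag(-5, -6), P⁻¹ = [[-1, 1], [3, -2]].
A⁶ = P·diag(15625, 46656)·P⁻¹ = [[108718, -62062], [93093, -46437]].
The requested entry is -46437.

-46437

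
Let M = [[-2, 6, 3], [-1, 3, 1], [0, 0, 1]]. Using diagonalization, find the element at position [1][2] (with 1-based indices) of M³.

Characteristic polynomial: s^3 - 2s^2 + s = s(s - 1)^2, so the eigenvalues are 0, 1, 1.
s=0: eigenvector (3, 1, 0).
s=1: eigenvector (2, 1, 0).
s=1: eigenvector (1, 0, 1).
P = [[3, 2, 1], [1, 1, 0], [0, 0, 1]], D = diag(0, 1, 1), P⁻¹ = [[1, -2, -1], [-1, 3, 1], [0, 0, 1]].
M³ = P·diag(0, 1, 1)·P⁻¹ = [[-2, 6, 3], [-1, 3, 1], [0, 0, 1]].
The requested entry is 6.

6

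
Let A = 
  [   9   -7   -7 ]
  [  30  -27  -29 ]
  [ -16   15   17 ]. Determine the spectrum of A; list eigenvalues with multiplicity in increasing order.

-5, 2, 2

Characteristic polynomial: p(λ) = λ^3 + λ^2 - 16λ + 20 = (λ - 2)^2(λ + 5).
Roots (with multiplicity): -5, 2, 2.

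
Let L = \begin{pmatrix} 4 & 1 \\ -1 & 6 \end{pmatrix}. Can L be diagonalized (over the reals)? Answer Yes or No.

No

Characteristic polynomial: p(μ) = μ^2 - 10μ + 25 = (μ - 5)^2.
μ = 5 has algebraic multiplicity 2; rank(L − 5I) = 1, so geometric multiplicity = 1.
Geometric multiplicity < algebraic multiplicity, so L is not diagonalizable.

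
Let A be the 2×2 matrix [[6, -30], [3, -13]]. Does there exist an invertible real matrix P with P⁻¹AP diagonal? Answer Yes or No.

Yes

Characteristic polynomial: p(r) = r^2 + 7r + 12 = (r + 3)(r + 4).
All 2 eigenvalues are distinct, so A is diagonalizable.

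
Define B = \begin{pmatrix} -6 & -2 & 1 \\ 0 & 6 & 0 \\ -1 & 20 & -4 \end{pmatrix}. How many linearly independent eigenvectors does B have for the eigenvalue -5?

1

B + 5I = [[-1, -2, 1], [0, 11, 0], [-1, 20, 1]].
This matrix has rank 2, so its null space has dimension 3 − 2 = 1.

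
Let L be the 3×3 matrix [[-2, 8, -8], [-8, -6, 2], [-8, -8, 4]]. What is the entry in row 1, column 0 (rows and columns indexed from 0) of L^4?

960

Characteristic polynomial: t^3 + 4t^2 - 4t - 16 = (t - 2)(t + 2)(t + 4), so the eigenvalues are -4, -2, 2.
t=-4: eigenvector (0, 1, 1).
t=2: eigenvector (2, -3, -4).
t=-2: eigenvector (1, -4, -4).
P = [[0, 2, 1], [1, -3, -4], [1, -4, -4]], D = diag(-4, 2, -2), P⁻¹ = [[4, -4, 5], [0, 1, -1], [1, -2, 2]].
L⁴ = P·diag(256, 16, 16)·P⁻¹ = [[16, 0, 0], [960, -944, 1200], [960, -960, 1216]].
The requested entry is 960.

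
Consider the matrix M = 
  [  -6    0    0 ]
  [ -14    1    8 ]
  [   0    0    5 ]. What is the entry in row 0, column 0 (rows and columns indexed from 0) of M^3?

-216

Characteristic polynomial: s^3 - 31s + 30 = (s - 5)(s - 1)(s + 6), so the eigenvalues are -6, 1, 5.
s=-6: eigenvector (1, 2, 0).
s=1: eigenvector (0, 1, 0).
s=5: eigenvector (0, 2, 1).
P = [[1, 0, 0], [2, 1, 2], [0, 0, 1]], D = diag(-6, 1, 5), P⁻¹ = [[1, 0, 0], [-2, 1, -2], [0, 0, 1]].
M³ = P·diag(-216, 1, 125)·P⁻¹ = [[-216, 0, 0], [-434, 1, 248], [0, 0, 125]].
The requested entry is -216.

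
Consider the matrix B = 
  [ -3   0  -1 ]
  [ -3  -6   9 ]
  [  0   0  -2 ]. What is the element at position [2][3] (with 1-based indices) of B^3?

435

Characteristic polynomial: μ^3 + 11μ^2 + 36μ + 36 = (μ + 2)(μ + 3)(μ + 6), so the eigenvalues are -6, -3, -2.
μ=-3: eigenvector (1, -1, 0).
μ=-6: eigenvector (0, 1, 0).
μ=-2: eigenvector (-1, 3, 1).
P = [[1, 0, -1], [-1, 1, 3], [0, 0, 1]], D = diag(-3, -6, -2), P⁻¹ = [[1, 0, 1], [1, 1, -2], [0, 0, 1]].
B³ = P·diag(-27, -216, -8)·P⁻¹ = [[-27, 0, -19], [-189, -216, 435], [0, 0, -8]].
The requested entry is 435.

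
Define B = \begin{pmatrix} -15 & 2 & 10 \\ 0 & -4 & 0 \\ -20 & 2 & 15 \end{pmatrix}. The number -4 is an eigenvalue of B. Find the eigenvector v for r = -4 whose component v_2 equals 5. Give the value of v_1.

B + 4I = [[-11, 2, 10], [0, 0, 0], [-20, 2, 19]].
Solving (B + 4I)v = 0 gives the eigenspace spanned by (10, 5, 10).
With v_2 = 5, v = (10, 5, 10), so v_1 = 10.

10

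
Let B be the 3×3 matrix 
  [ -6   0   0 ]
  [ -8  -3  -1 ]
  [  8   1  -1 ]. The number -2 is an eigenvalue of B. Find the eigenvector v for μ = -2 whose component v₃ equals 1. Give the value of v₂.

B + 2I = [[-4, 0, 0], [-8, -1, -1], [8, 1, 1]].
Solving (B + 2I)v = 0 gives the eigenspace spanned by (0, -1, 1).
With v₃ = 1, v = (0, -1, 1), so v₂ = -1.

-1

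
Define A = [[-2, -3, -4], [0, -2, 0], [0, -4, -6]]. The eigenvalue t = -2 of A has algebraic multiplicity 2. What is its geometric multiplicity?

A + 2I = [[0, -3, -4], [0, 0, 0], [0, -4, -4]].
This matrix has rank 2, so its null space has dimension 3 − 2 = 1.

1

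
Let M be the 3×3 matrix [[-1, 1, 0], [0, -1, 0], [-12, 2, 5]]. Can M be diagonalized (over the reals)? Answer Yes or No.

Characteristic polynomial: p(r) = r^3 - 3r^2 - 9r - 5 = (r - 5)(r + 1)^2.
r = -1 has algebraic multiplicity 2; rank(M + 1I) = 2, so geometric multiplicity = 1.
Geometric multiplicity < algebraic multiplicity, so M is not diagonalizable.

No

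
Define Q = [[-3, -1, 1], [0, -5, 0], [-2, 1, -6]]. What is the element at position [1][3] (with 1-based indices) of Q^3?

61

Characteristic polynomial: t^3 + 14t^2 + 65t + 100 = (t + 4)(t + 5)^2, so the eigenvalues are -5, -5, -4.
t=-4: eigenvector (-1, 0, 1).
t=-5: eigenvector (1, 1, -1).
t=-5: eigenvector (1, 2, 0).
P = [[-1, 1, 1], [0, 1, 2], [1, -1, 0]], D = diag(-4, -5, -5), P⁻¹ = [[-2, 1, -1], [-2, 1, -2], [1, 0, 1]].
Q³ = P·diag(-64, -125, -125)·P⁻¹ = [[-3, -61, 61], [0, -125, 0], [-122, 61, -186]].
The requested entry is 61.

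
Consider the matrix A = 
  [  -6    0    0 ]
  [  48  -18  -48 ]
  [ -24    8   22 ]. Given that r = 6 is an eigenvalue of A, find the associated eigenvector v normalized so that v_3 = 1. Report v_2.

A − 6I = [[-12, 0, 0], [48, -24, -48], [-24, 8, 16]].
Solving (A − 6I)v = 0 gives the eigenspace spanned by (0, -2, 1).
With v_3 = 1, v = (0, -2, 1), so v_2 = -2.

-2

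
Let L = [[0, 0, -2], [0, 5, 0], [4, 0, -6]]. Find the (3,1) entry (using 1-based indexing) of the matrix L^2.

Characteristic polynomial: s^3 + s^2 - 22s - 40 = (s - 5)(s + 2)(s + 4), so the eigenvalues are -4, -2, 5.
s=-4: eigenvector (1, 0, 2).
s=5: eigenvector (0, 1, 0).
s=-2: eigenvector (-1, 0, -1).
P = [[1, 0, -1], [0, 1, 0], [2, 0, -1]], D = diag(-4, 5, -2), P⁻¹ = [[-1, 0, 1], [0, 1, 0], [-2, 0, 1]].
L² = P·diag(16, 25, 4)·P⁻¹ = [[-8, 0, 12], [0, 25, 0], [-24, 0, 28]].
The requested entry is -24.

-24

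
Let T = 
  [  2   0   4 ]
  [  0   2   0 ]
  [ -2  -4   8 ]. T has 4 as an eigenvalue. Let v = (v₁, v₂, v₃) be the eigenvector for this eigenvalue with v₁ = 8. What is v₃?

T − 4I = [[-2, 0, 4], [0, -2, 0], [-2, -4, 4]].
Solving (T − 4I)v = 0 gives the eigenspace spanned by (8, 0, 4).
With v₁ = 8, v = (8, 0, 4), so v₃ = 4.

4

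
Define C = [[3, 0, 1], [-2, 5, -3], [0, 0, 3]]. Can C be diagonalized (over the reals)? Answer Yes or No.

No

Characteristic polynomial: p(λ) = λ^3 - 11λ^2 + 39λ - 45 = (λ - 5)(λ - 3)^2.
λ = 3 has algebraic multiplicity 2; rank(C − 3I) = 2, so geometric multiplicity = 1.
Geometric multiplicity < algebraic multiplicity, so C is not diagonalizable.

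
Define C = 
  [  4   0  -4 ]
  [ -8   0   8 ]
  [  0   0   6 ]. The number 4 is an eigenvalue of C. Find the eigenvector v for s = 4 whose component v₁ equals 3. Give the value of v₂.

C − 4I = [[0, 0, -4], [-8, -4, 8], [0, 0, 2]].
Solving (C − 4I)v = 0 gives the eigenspace spanned by (3, -6, 0).
With v₁ = 3, v = (3, -6, 0), so v₂ = -6.

-6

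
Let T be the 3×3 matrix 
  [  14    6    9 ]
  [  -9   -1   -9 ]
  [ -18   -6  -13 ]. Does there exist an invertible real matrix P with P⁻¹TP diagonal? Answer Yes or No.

Characteristic polynomial: p(r) = r^3 - 21r - 20 = (r - 5)(r + 1)(r + 4).
All 3 eigenvalues are distinct, so T is diagonalizable.

Yes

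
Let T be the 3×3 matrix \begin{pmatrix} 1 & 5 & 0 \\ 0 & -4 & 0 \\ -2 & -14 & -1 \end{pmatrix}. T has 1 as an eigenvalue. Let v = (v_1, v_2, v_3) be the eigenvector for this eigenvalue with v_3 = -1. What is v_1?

1

T − 1I = [[0, 5, 0], [0, -5, 0], [-2, -14, -2]].
Solving (T − 1I)v = 0 gives the eigenspace spanned by (1, 0, -1).
With v_3 = -1, v = (1, 0, -1), so v_1 = 1.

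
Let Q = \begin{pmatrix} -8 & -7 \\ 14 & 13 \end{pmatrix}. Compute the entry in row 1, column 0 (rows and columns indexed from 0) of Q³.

434

Characteristic polynomial: λ^2 - 5λ - 6 = (λ - 6)(λ + 1), so the eigenvalues are -1, 6.
λ=-1: eigenvector (-1, 1).
λ=6: eigenvector (1, -2).
P = [[-1, 1], [1, -2]], D = diag(-1, 6), P⁻¹ = [[-2, -1], [-1, -1]].
Q³ = P·diag(-1, 216)·P⁻¹ = [[-218, -217], [434, 433]].
The requested entry is 434.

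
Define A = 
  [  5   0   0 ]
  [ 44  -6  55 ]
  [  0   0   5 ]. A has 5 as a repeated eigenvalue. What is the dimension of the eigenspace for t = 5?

A − 5I = [[0, 0, 0], [44, -11, 55], [0, 0, 0]].
This matrix has rank 1, so its null space has dimension 3 − 1 = 2.

2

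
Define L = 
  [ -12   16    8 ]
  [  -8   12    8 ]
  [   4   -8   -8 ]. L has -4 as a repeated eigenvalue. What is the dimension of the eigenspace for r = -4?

L + 4I = [[-8, 16, 8], [-8, 16, 8], [4, -8, -4]].
This matrix has rank 1, so its null space has dimension 3 − 1 = 2.

2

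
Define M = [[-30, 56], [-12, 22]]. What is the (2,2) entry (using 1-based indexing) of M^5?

46432

Characteristic polynomial: t^2 + 8t + 12 = (t + 2)(t + 6), so the eigenvalues are -6, -2.
t=-2: eigenvector (2, 1).
t=-6: eigenvector (7, 3).
P = [[2, 7], [1, 3]], D = diag(-2, -6), P⁻¹ = [[-3, 7], [1, -2]].
M⁵ = P·diag(-32, -7776)·P⁻¹ = [[-54240, 108416], [-23232, 46432]].
The requested entry is 46432.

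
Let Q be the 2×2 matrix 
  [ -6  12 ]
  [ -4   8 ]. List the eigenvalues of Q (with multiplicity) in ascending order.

Characteristic polynomial: p(λ) = λ^2 - 2λ = λ(λ - 2).
Roots (with multiplicity): 0, 2.

0, 2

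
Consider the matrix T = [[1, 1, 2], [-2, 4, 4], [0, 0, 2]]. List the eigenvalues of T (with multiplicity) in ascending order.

2, 2, 3

Characteristic polynomial: p(r) = r^3 - 7r^2 + 16r - 12 = (r - 3)(r - 2)^2.
Roots (with multiplicity): 2, 2, 3.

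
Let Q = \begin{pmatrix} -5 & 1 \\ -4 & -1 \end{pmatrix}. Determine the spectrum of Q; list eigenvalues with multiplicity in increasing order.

-3, -3

Characteristic polynomial: p(λ) = λ^2 + 6λ + 9 = (λ + 3)^2.
Roots (with multiplicity): -3, -3.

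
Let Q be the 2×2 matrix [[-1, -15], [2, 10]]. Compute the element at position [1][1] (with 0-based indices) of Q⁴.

Characteristic polynomial: s^2 - 9s + 20 = (s - 5)(s - 4), so the eigenvalues are 4, 5.
s=4: eigenvector (-3, 1).
s=5: eigenvector (-5, 2).
P = [[-3, -5], [1, 2]], D = diag(4, 5), P⁻¹ = [[-2, -5], [1, 3]].
Q⁴ = P·diag(256, 625)·P⁻¹ = [[-1589, -5535], [738, 2470]].
The requested entry is 2470.

2470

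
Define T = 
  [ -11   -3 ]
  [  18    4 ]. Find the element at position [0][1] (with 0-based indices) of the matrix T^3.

Characteristic polynomial: μ^2 + 7μ + 10 = (μ + 2)(μ + 5), so the eigenvalues are -5, -2.
μ=-2: eigenvector (1, -3).
μ=-5: eigenvector (1, -2).
P = [[1, 1], [-3, -2]], D = diag(-2, -5), P⁻¹ = [[-2, -1], [3, 1]].
T³ = P·diag(-8, -125)·P⁻¹ = [[-359, -117], [702, 226]].
The requested entry is -117.

-117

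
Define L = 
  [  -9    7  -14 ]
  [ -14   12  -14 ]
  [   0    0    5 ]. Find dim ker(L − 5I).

L − 5I = [[-14, 7, -14], [-14, 7, -14], [0, 0, 0]].
This matrix has rank 1, so its null space has dimension 3 − 1 = 2.

2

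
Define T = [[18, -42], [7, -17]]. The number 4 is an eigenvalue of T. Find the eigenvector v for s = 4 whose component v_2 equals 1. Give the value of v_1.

3

T − 4I = [[14, -42], [7, -21]].
Solving (T − 4I)v = 0 gives the eigenspace spanned by (3, 1).
With v_2 = 1, v = (3, 1), so v_1 = 3.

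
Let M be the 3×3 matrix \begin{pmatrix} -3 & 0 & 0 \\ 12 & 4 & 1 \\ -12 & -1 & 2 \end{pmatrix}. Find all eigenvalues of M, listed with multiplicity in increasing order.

-3, 3, 3

Characteristic polynomial: p(t) = t^3 - 3t^2 - 9t + 27 = (t - 3)^2(t + 3).
Roots (with multiplicity): -3, 3, 3.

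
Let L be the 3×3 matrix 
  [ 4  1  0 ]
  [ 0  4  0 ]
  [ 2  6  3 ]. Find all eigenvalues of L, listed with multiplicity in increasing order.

3, 4, 4

Characteristic polynomial: p(μ) = μ^3 - 11μ^2 + 40μ - 48 = (μ - 4)^2(μ - 3).
Roots (with multiplicity): 3, 4, 4.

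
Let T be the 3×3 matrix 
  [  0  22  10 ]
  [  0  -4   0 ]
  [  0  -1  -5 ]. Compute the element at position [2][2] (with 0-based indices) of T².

Characteristic polynomial: μ^3 + 9μ^2 + 20μ = μ(μ + 4)(μ + 5), so the eigenvalues are -5, -4, 0.
μ=0: eigenvector (1, 0, 0).
μ=-4: eigenvector (-3, 1, -1).
μ=-5: eigenvector (-2, 0, 1).
P = [[1, -3, -2], [0, 1, 0], [0, -1, 1]], D = diag(0, -4, -5), P⁻¹ = [[1, 5, 2], [0, 1, 0], [0, 1, 1]].
T² = P·diag(0, 16, 25)·P⁻¹ = [[0, -98, -50], [0, 16, 0], [0, 9, 25]].
The requested entry is 25.

25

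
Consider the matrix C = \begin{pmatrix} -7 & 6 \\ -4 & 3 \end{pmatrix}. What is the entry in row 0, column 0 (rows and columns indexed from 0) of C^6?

2185

Characteristic polynomial: s^2 + 4s + 3 = (s + 1)(s + 3), so the eigenvalues are -3, -1.
s=-1: eigenvector (1, 1).
s=-3: eigenvector (-3, -2).
P = [[1, -3], [1, -2]], D = diag(-1, -3), P⁻¹ = [[-2, 3], [-1, 1]].
C⁶ = P·diag(1, 729)·P⁻¹ = [[2185, -2184], [1456, -1455]].
The requested entry is 2185.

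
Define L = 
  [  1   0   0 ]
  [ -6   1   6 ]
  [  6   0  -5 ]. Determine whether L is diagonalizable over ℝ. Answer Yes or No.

Yes

Characteristic polynomial: p(r) = r^3 + 3r^2 - 9r + 5 = (r - 1)^2(r + 5).
r = 1 has algebraic multiplicity 2; rank(L − 1I) = 1, so geometric multiplicity = 2.
Every eigenvalue has geometric = algebraic multiplicity, so L is diagonalizable.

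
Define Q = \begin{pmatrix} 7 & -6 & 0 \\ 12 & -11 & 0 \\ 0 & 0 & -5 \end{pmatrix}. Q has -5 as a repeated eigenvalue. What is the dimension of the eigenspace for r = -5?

Q + 5I = [[12, -6, 0], [12, -6, 0], [0, 0, 0]].
This matrix has rank 1, so its null space has dimension 3 − 1 = 2.

2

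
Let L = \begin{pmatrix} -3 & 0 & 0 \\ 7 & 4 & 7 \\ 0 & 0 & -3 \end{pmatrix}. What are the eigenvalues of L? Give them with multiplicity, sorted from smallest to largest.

-3, -3, 4

Characteristic polynomial: p(λ) = λ^3 + 2λ^2 - 15λ - 36 = (λ - 4)(λ + 3)^2.
Roots (with multiplicity): -3, -3, 4.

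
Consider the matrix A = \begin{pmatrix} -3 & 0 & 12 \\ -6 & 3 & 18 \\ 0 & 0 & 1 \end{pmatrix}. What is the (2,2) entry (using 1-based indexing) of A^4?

Characteristic polynomial: s^3 - s^2 - 9s + 9 = (s - 3)(s - 1)(s + 3), so the eigenvalues are -3, 1, 3.
s=-3: eigenvector (1, 1, 0).
s=3: eigenvector (0, 1, 0).
s=1: eigenvector (3, 0, 1).
P = [[1, 0, 3], [1, 1, 0], [0, 0, 1]], D = diag(-3, 3, 1), P⁻¹ = [[1, 0, -3], [-1, 1, 3], [0, 0, 1]].
A⁴ = P·diag(81, 81, 1)·P⁻¹ = [[81, 0, -240], [0, 81, 0], [0, 0, 1]].
The requested entry is 81.

81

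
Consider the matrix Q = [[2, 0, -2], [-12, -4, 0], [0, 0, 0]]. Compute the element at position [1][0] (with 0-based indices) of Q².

24

Characteristic polynomial: s^3 + 2s^2 - 8s = s(s - 2)(s + 4), so the eigenvalues are -4, 0, 2.
s=2: eigenvector (1, -2, 0).
s=0: eigenvector (1, -3, 1).
s=-4: eigenvector (0, 1, 0).
P = [[1, 1, 0], [-2, -3, 1], [0, 1, 0]], D = diag(2, 0, -4), P⁻¹ = [[1, 0, -1], [0, 0, 1], [2, 1, 1]].
Q² = P·diag(4, 0, 16)·P⁻¹ = [[4, 0, -4], [24, 16, 24], [0, 0, 0]].
The requested entry is 24.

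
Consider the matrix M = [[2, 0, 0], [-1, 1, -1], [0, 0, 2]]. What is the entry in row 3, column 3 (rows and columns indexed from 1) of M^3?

8

Characteristic polynomial: λ^3 - 5λ^2 + 8λ - 4 = (λ - 2)^2(λ - 1), so the eigenvalues are 1, 2, 2.
λ=1: eigenvector (0, 1, 0).
λ=2: eigenvector (1, 1, -2).
λ=2: eigenvector (0, -1, 1).
P = [[0, 1, 0], [1, 1, -1], [0, -2, 1]], D = diag(1, 2, 2), P⁻¹ = [[1, 1, 1], [1, 0, 0], [2, 0, 1]].
M³ = P·diag(1, 8, 8)·P⁻¹ = [[8, 0, 0], [-7, 1, -7], [0, 0, 8]].
The requested entry is 8.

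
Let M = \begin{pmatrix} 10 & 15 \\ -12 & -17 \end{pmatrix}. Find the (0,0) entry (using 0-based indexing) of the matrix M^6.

-62180

Characteristic polynomial: r^2 + 7r + 10 = (r + 2)(r + 5), so the eigenvalues are -5, -2.
r=-2: eigenvector (5, -4).
r=-5: eigenvector (-1, 1).
P = [[5, -1], [-4, 1]], D = diag(-2, -5), P⁻¹ = [[1, 1], [4, 5]].
M⁶ = P·diag(64, 15625)·P⁻¹ = [[-62180, -77805], [62244, 77869]].
The requested entry is -62180.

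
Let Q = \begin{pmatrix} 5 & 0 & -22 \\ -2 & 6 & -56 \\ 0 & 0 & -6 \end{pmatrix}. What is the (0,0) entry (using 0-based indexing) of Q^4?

Characteristic polynomial: r^3 - 5r^2 - 36r + 180 = (r - 6)(r - 5)(r + 6), so the eigenvalues are -6, 5, 6.
r=5: eigenvector (1, 2, 0).
r=6: eigenvector (0, 1, 0).
r=-6: eigenvector (2, 5, 1).
P = [[1, 0, 2], [2, 1, 5], [0, 0, 1]], D = diag(5, 6, -6), P⁻¹ = [[1, 0, -2], [-2, 1, -1], [0, 0, 1]].
Q⁴ = P·diag(625, 1296, 1296)·P⁻¹ = [[625, 0, 1342], [-1342, 1296, 2684], [0, 0, 1296]].
The requested entry is 625.

625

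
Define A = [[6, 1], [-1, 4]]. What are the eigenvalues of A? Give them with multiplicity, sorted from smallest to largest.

Characteristic polynomial: p(λ) = λ^2 - 10λ + 25 = (λ - 5)^2.
Roots (with multiplicity): 5, 5.

5, 5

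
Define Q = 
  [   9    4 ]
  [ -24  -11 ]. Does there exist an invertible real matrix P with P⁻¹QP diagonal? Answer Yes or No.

Yes

Characteristic polynomial: p(s) = s^2 + 2s - 3 = (s - 1)(s + 3).
All 2 eigenvalues are distinct, so Q is diagonalizable.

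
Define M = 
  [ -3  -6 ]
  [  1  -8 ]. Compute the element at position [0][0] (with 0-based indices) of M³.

Characteristic polynomial: λ^2 + 11λ + 30 = (λ + 5)(λ + 6), so the eigenvalues are -6, -5.
λ=-5: eigenvector (3, 1).
λ=-6: eigenvector (2, 1).
P = [[3, 2], [1, 1]], D = diag(-5, -6), P⁻¹ = [[1, -2], [-1, 3]].
M³ = P·diag(-125, -216)·P⁻¹ = [[57, -546], [91, -398]].
The requested entry is 57.

57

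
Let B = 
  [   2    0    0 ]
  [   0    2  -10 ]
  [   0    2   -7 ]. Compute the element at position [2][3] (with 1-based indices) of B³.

Characteristic polynomial: s^3 + 3s^2 - 4s - 12 = (s - 2)(s + 2)(s + 3), so the eigenvalues are -3, -2, 2.
s=2: eigenvector (1, 0, 0).
s=-2: eigenvector (0, 5, 2).
s=-3: eigenvector (0, 2, 1).
P = [[1, 0, 0], [0, 5, 2], [0, 2, 1]], D = diag(2, -2, -3), P⁻¹ = [[1, 0, 0], [0, 1, -2], [0, -2, 5]].
B³ = P·diag(8, -8, -27)·P⁻¹ = [[8, 0, 0], [0, 68, -190], [0, 38, -103]].
The requested entry is -190.

-190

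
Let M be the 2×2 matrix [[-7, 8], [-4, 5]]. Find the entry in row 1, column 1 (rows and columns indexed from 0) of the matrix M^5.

Characteristic polynomial: λ^2 + 2λ - 3 = (λ - 1)(λ + 3), so the eigenvalues are -3, 1.
λ=1: eigenvector (1, 1).
λ=-3: eigenvector (-2, -1).
P = [[1, -2], [1, -1]], D = diag(1, -3), P⁻¹ = [[-1, 2], [-1, 1]].
M⁵ = P·diag(1, -243)·P⁻¹ = [[-487, 488], [-244, 245]].
The requested entry is 245.

245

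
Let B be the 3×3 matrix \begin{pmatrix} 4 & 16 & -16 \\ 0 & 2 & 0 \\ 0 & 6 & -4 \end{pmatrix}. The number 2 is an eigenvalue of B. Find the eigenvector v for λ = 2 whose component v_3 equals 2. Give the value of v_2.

2

B − 2I = [[2, 16, -16], [0, 0, 0], [0, 6, -6]].
Solving (B − 2I)v = 0 gives the eigenspace spanned by (0, 2, 2).
With v_3 = 2, v = (0, 2, 2), so v_2 = 2.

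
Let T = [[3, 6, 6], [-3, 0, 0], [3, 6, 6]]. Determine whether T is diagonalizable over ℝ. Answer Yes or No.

Yes

Characteristic polynomial: p(λ) = λ^3 - 9λ^2 + 18λ = λ(λ - 6)(λ - 3).
All 3 eigenvalues are distinct, so T is diagonalizable.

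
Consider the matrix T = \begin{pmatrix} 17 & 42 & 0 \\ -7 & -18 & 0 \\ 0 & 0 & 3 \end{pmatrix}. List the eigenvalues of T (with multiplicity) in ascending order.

-4, 3, 3

Characteristic polynomial: p(r) = r^3 - 2r^2 - 15r + 36 = (r - 3)^2(r + 4).
Roots (with multiplicity): -4, 3, 3.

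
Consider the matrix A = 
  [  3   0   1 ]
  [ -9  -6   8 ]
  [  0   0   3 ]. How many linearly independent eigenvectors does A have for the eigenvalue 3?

1

A − 3I = [[0, 0, 1], [-9, -9, 8], [0, 0, 0]].
This matrix has rank 2, so its null space has dimension 3 − 2 = 1.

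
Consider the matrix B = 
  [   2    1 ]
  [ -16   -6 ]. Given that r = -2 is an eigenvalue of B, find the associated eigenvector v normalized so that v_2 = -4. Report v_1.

B + 2I = [[4, 1], [-16, -4]].
Solving (B + 2I)v = 0 gives the eigenspace spanned by (1, -4).
With v_2 = -4, v = (1, -4), so v_1 = 1.

1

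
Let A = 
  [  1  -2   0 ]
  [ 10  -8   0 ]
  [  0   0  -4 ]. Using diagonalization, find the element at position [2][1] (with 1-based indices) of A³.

Characteristic polynomial: s^3 + 11s^2 + 40s + 48 = (s + 3)(s + 4)^2, so the eigenvalues are -4, -4, -3.
s=-3: eigenvector (1, 2, 0).
s=-4: eigenvector (2, 5, -3).
s=-4: eigenvector (0, 0, 1).
P = [[1, 2, 0], [2, 5, 0], [0, -3, 1]], D = diag(-3, -4, -4), P⁻¹ = [[5, -2, 0], [-2, 1, 0], [-6, 3, 1]].
A³ = P·diag(-27, -64, -64)·P⁻¹ = [[121, -74, 0], [370, -212, 0], [0, 0, -64]].
The requested entry is 370.

370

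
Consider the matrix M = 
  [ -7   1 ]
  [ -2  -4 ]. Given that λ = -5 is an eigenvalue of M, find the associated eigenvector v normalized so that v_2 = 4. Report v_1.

2

M + 5I = [[-2, 1], [-2, 1]].
Solving (M + 5I)v = 0 gives the eigenspace spanned by (2, 4).
With v_2 = 4, v = (2, 4), so v_1 = 2.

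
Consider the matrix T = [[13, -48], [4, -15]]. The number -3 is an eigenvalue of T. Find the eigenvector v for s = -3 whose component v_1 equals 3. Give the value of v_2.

1

T + 3I = [[16, -48], [4, -12]].
Solving (T + 3I)v = 0 gives the eigenspace spanned by (3, 1).
With v_1 = 3, v = (3, 1), so v_2 = 1.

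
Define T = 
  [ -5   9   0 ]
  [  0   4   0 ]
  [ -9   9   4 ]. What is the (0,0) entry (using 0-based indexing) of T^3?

Characteristic polynomial: r^3 - 3r^2 - 24r + 80 = (r - 4)^2(r + 5), so the eigenvalues are -5, 4, 4.
r=4: eigenvector (0, 0, 1).
r=4: eigenvector (1, 1, 0).
r=-5: eigenvector (1, 0, 1).
P = [[0, 1, 1], [0, 1, 0], [1, 0, 1]], D = diag(4, 4, -5), P⁻¹ = [[-1, 1, 1], [0, 1, 0], [1, -1, 0]].
T³ = P·diag(64, 64, -125)·P⁻¹ = [[-125, 189, 0], [0, 64, 0], [-189, 189, 64]].
The requested entry is -125.

-125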